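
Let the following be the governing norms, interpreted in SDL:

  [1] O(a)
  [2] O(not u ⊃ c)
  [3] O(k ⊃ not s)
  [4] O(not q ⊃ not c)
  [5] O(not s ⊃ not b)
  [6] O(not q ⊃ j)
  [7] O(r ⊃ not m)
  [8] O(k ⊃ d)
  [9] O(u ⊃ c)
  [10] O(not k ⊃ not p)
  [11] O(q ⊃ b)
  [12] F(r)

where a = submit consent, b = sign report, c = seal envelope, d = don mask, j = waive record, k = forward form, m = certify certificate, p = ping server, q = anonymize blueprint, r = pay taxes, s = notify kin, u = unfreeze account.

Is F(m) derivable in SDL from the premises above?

No

Premise 7 is O(r ⊃ not m), but O(r) is not derivable from the premises, so it does not yield O(not m).
No other premise forces O(not m). An ideal world satisfying every premise can still have m true, so F(m) is not derivable.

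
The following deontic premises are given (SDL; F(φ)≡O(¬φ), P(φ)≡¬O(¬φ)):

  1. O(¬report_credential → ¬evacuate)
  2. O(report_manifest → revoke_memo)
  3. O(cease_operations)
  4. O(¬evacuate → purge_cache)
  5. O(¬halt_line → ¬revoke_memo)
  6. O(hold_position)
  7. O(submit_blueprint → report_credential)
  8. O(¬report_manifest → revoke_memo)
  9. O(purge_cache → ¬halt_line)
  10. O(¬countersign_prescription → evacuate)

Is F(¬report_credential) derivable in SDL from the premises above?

By case analysis on report_manifest: premise 2 gives O(report_manifest → revoke_memo) and premise 8 gives O(¬report_manifest → revoke_memo), so O(revoke_memo) either way.
Premise 5, O(¬halt_line → ¬revoke_memo), contraposes to O(revoke_memo → halt_line); with O(revoke_memo) we get O(halt_line).
The contrapositive of premise 9 (O(purge_cache → ¬halt_line)) is O(halt_line → ¬purge_cache), and O(halt_line) is already established, so O(¬purge_cache).
Premise 4, O(¬evacuate → purge_cache), contraposes to O(¬purge_cache → evacuate); with O(¬purge_cache) we get O(evacuate).
Premise 1 is O(¬report_credential → ¬evacuate); contrapositively O(evacuate → report_credential). Since O(evacuate) holds, K gives O(report_credential).
Premises 3, 6, 7, 10 do not contribute to this derivation.
So O(report_credential) holds, i.e. F(¬report_credential). The claim follows.

Yes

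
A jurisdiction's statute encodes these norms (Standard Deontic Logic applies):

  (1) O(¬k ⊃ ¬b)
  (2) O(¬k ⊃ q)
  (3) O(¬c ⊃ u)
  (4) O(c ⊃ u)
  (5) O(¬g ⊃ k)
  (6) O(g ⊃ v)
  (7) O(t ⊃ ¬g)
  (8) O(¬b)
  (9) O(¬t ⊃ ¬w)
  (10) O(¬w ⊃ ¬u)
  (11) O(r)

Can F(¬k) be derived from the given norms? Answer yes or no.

Yes

Premises 4 and 3 are O(c ⊃ u) and O(¬c ⊃ u); every ideal world satisfies c or ¬c, so in either case u holds — hence O(u).
The contrapositive of premise 10 (O(¬w ⊃ ¬u)) is O(u ⊃ w), and O(u) is already established, so O(w).
Premise 9 is O(¬t ⊃ ¬w); contrapositively O(w ⊃ t). Since O(w) holds, K gives O(t).
From O(t) and premise 7, O(t ⊃ ¬g), we obtain O(¬g).
Applying K to premise 5 (O(¬g ⊃ k)) and O(¬g) yields O(k).
Premises 1, 2, 6, 8, 11 do not contribute to this derivation.
So O(k) holds, i.e. F(¬k). The claim follows.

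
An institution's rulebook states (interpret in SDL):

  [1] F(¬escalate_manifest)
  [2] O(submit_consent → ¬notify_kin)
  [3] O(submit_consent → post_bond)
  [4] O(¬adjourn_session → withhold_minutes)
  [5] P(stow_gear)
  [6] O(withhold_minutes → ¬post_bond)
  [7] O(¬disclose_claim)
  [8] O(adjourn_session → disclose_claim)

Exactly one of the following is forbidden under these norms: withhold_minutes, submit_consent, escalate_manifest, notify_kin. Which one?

From premise 7 we have O(¬disclose_claim).
The contrapositive of premise 8 (O(adjourn_session → disclose_claim)) is O(¬disclose_claim → ¬adjourn_session), and O(¬disclose_claim) is already established, so O(¬adjourn_session).
From O(¬adjourn_session) and premise 4, O(¬adjourn_session → withhold_minutes), we obtain O(withhold_minutes).
From O(withhold_minutes) and premise 6, O(withhold_minutes → ¬post_bond), we obtain O(¬post_bond).
Premise 3 is O(submit_consent → post_bond); contrapositively O(¬post_bond → ¬submit_consent). Since O(¬post_bond) holds, K gives O(¬submit_consent).
So O(¬submit_consent) holds, i.e. submit_consent is forbidden. None of the other listed options is forbidden under the premises.

submit_consent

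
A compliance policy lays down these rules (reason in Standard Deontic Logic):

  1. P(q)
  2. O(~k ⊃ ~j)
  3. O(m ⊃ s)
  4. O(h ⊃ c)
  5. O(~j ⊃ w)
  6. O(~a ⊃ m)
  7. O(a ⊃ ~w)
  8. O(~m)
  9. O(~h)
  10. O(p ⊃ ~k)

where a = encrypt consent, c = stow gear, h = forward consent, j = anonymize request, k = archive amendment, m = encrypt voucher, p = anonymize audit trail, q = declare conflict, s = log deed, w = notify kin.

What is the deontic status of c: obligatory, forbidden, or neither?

Premise 4 is O(h ⊃ c), but O(h) is not derivable from the premises, so it does not yield O(c).
No premise or chain of K-axiom applications forces O(c), and none forces O(~c). So c is neither obligatory nor forbidden under these norms.

Neither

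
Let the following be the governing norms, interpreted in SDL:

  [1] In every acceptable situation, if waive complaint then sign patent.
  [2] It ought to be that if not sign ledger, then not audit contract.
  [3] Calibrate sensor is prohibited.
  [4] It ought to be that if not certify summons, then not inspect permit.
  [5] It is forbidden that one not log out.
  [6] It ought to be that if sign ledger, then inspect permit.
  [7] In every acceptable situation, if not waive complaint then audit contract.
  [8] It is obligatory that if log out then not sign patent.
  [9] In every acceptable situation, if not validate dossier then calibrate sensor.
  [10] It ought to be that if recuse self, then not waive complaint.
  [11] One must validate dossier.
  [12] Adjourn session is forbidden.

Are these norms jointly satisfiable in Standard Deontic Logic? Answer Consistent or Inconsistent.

Consistent

Premise 9 is O(¬validate_dossier → calibrate_sensor), but O(¬validate_dossier) is not derivable from the premises, so it does not yield O(calibrate_sensor).
So O(calibrate_sensor) is not derivable, and the apparent clash with O(¬calibrate_sensor) does not arise.
A world satisfying every obligation exists (e.g. adjourn_session=false, audit_contract=true, calibrate_sensor=false, certify_summons=true, inspect_permit=true, log_out=true, recuse_self=false, sign_ledger=true, sign_patent=false, validate_dossier=true, waive_complaint=false); no atom is both obligatory and forbidden, so the set is consistent.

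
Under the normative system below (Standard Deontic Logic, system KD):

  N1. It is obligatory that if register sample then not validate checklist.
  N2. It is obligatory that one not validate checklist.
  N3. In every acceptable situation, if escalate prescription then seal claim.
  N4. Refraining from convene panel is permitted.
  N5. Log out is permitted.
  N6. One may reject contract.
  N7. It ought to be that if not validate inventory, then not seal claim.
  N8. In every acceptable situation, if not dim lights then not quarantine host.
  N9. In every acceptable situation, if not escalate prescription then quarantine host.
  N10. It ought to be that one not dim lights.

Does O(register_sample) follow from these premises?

No

Premise 1 is O(register_sample → ¬validate_checklist); even if O(¬validate_checklist) held, inferring O(register_sample) would be affirming the consequent — invalid.
No other premise forces O(register_sample). An ideal world satisfying every premise can still have register_sample false, so O(register_sample) is not derivable.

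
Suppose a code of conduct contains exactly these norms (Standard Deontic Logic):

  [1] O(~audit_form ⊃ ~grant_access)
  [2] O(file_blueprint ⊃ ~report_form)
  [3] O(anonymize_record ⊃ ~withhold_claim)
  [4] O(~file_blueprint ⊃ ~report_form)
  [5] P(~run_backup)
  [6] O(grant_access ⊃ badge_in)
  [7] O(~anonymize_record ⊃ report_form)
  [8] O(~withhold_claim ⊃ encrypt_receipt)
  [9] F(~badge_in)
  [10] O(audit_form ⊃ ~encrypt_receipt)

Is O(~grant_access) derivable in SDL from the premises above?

Yes

Premises 2 and 4 cover both cases: O(file_blueprint ⊃ ~report_form) and O(~file_blueprint ⊃ ~report_form). Since file_blueprint ∨ ~file_blueprint is a tautology, O(~report_form) follows.
Premise 7 is O(~anonymize_record ⊃ report_form); contrapositively O(~report_form ⊃ anonymize_record). Since O(~report_form) holds, K gives O(anonymize_record).
Applying K to premise 3 (O(anonymize_record ⊃ ~withhold_claim)) and O(anonymize_record) yields O(~withhold_claim).
From O(~withhold_claim) and premise 8, O(~withhold_claim ⊃ encrypt_receipt), we obtain O(encrypt_receipt).
Premise 10, O(audit_form ⊃ ~encrypt_receipt), contraposes to O(encrypt_receipt ⊃ ~audit_form); with O(encrypt_receipt) we get O(~audit_form).
Premise 1 is O(~audit_form ⊃ ~grant_access); since O(~audit_form), deontic closure gives O(~grant_access).
Premises 5, 6, 9 do not contribute to this derivation.
So O(~grant_access) follows.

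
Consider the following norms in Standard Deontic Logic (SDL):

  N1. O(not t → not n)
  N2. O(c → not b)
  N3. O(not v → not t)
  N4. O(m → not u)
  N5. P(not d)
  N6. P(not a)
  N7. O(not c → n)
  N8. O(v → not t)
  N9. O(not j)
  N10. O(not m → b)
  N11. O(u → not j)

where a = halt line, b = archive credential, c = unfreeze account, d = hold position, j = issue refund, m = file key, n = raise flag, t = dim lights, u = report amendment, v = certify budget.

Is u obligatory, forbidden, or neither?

Premises 8 and 3 cover both cases: O(v → not t) and O(not v → not t). Since v ∨ not v is a tautology, O(not t) follows.
Premise 1 is O(not t → not n); since O(not t), deontic closure gives O(not n).
Premise 7, O(not c → n), contraposes to O(not n → c); with O(not n) we get O(c).
Applying K to premise 2 (O(c → not b)) and O(c) yields O(not b).
Premise 10 is O(not m → b); contrapositively O(not b → m). Since O(not b) holds, K gives O(m).
From O(m) and premise 4, O(m → not u), we obtain O(not u).
Premises 5, 6, 9, 11 do not contribute to this derivation.
Thus O(not u), which is F(u): u is forbidden.

Forbidden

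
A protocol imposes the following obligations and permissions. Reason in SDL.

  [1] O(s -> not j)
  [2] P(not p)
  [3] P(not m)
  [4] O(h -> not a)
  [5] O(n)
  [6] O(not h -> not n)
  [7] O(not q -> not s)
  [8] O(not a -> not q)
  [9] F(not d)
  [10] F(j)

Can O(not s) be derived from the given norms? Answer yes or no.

Yes

Premise 5 states O(n) outright.
The contrapositive of premise 6 (O(not h -> not n)) is O(n -> h), and O(n) is already established, so O(h).
Premise 4 is O(h -> not a); since O(h), deontic closure gives O(not a).
Applying K to premise 8 (O(not a -> not q)) and O(not a) yields O(not q).
Premise 7 is O(not q -> not s); since O(not q), deontic closure gives O(not s).
Premises 1, 2, 3, 9, 10 do not contribute to this derivation.
So O(not s) follows.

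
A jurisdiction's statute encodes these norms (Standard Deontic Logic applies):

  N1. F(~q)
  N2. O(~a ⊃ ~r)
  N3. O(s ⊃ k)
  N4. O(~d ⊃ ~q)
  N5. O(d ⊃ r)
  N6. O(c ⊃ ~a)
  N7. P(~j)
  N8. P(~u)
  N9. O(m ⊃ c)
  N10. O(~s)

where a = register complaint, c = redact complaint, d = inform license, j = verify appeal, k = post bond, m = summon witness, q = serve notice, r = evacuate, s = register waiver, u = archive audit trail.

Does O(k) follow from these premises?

Premise 3 is O(s ⊃ k), but O(s) is not derivable from the premises, so it does not yield O(k).
No other premise forces O(k). An ideal world satisfying every premise can still have k false, so O(k) is not derivable.

No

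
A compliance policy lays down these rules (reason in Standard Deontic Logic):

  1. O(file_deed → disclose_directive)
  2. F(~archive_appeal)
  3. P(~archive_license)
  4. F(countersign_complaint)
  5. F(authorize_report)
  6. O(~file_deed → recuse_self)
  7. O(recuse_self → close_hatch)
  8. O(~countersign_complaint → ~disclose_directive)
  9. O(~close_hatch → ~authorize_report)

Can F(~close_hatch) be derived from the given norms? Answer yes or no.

Premise 4 is F(countersign_complaint), i.e. O(~countersign_complaint).
Applying K to premise 8 (O(~countersign_complaint → ~disclose_directive)) and O(~countersign_complaint) yields O(~disclose_directive).
Premise 1, O(file_deed → disclose_directive), contraposes to O(~disclose_directive → ~file_deed); with O(~disclose_directive) we get O(~file_deed).
Applying K to premise 6 (O(~file_deed → recuse_self)) and O(~file_deed) yields O(recuse_self).
Applying K to premise 7 (O(recuse_self → close_hatch)) and O(recuse_self) yields O(close_hatch).
Premises 2, 3, 5, 9 do not contribute to this derivation.
So O(close_hatch) holds, i.e. F(~close_hatch). The claim follows.

Yes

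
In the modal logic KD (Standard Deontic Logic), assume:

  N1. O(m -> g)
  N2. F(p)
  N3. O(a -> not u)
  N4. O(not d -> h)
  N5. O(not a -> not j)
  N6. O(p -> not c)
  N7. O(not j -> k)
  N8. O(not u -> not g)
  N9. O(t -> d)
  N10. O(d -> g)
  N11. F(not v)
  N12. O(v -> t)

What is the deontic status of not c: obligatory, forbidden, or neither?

Neither

Premise 6 is O(p -> not c), but O(p) is not derivable from the premises, so it does not yield O(not c).
No premise or chain of K-axiom applications forces O(not c), and none forces O(c). So not c is neither obligatory nor forbidden under these norms.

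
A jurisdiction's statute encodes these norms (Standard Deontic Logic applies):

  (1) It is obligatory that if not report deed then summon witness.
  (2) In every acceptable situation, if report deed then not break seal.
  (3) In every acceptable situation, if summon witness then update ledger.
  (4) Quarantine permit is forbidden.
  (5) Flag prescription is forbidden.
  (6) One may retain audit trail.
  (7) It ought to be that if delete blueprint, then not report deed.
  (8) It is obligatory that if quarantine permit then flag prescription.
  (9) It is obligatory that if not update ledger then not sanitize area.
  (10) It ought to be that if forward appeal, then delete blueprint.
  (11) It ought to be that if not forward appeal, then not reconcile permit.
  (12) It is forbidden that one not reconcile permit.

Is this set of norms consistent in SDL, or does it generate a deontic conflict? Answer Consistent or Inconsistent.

Premise 8 is O(quarantine_permit → flag_prescription), but O(quarantine_permit) is not derivable from the premises, so it does not yield O(flag_prescription).
So O(flag_prescription) is not derivable, and the apparent clash with O(¬flag_prescription) does not arise.
A world satisfying every obligation exists (e.g. break_seal=false, delete_blueprint=true, flag_prescription=false, forward_appeal=true, quarantine_permit=false, reconcile_permit=true, report_deed=false, retain_audit_trail=false, sanitize_area=false, summon_witness=true, update_ledger=true); no atom is both obligatory and forbidden, so the set is consistent.

Consistent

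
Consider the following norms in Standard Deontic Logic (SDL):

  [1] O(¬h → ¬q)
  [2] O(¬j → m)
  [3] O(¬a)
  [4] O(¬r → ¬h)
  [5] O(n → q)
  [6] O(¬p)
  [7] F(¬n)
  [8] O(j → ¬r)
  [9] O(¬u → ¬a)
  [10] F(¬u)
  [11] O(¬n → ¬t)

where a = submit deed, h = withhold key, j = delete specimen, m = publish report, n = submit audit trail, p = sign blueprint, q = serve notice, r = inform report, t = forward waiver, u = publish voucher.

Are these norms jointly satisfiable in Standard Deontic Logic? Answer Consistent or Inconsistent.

Consistent

Premise 9 is O(¬u → ¬a); even if O(¬a) held, inferring O(¬u) would be affirming the consequent — invalid.
So O(¬u) is not derivable, and the apparent clash with O(u) does not arise.
A world satisfying every obligation exists (e.g. a=false, h=true, j=false, m=true, n=true, p=false, q=true, r=true, t=false, u=true); no atom is both obligatory and forbidden, so the set is consistent.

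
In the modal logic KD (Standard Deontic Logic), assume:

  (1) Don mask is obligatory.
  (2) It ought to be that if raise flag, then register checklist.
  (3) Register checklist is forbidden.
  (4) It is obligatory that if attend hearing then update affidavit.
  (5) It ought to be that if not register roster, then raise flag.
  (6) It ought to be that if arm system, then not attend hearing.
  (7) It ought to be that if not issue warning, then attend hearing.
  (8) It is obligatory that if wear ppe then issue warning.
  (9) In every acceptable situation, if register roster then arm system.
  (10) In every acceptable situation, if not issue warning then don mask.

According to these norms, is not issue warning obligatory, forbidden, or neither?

Forbidden

Premise 3, F(register_checklist), is equivalent to O(¬register_checklist).
Premise 2, O(raise_flag → register_checklist), contraposes to O(¬register_checklist → ¬raise_flag); with O(¬register_checklist) we get O(¬raise_flag).
Premise 5 is O(¬register_roster → raise_flag); contrapositively O(¬raise_flag → register_roster). Since O(¬raise_flag) holds, K gives O(register_roster).
Premise 9 is O(register_roster → arm_system); since O(register_roster), deontic closure gives O(arm_system).
Applying K to premise 6 (O(arm_system → ¬attend_hearing)) and O(arm_system) yields O(¬attend_hearing).
Premise 7, O(¬issue_warning → attend_hearing), contraposes to O(¬attend_hearing → issue_warning); with O(¬attend_hearing) we get O(issue_warning).
Premises 1, 4, 8, 10 do not contribute to this derivation.
Thus O(issue_warning), which is F(¬issue_warning): ¬issue_warning is forbidden.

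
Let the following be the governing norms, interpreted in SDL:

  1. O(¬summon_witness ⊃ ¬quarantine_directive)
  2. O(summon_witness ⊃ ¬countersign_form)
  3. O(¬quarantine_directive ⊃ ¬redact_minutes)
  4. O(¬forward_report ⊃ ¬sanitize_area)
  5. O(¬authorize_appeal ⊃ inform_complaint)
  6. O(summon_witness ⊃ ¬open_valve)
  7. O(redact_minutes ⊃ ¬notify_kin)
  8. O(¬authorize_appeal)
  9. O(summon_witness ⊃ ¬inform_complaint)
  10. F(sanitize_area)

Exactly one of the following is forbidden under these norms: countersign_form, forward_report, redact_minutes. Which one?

From premise 8 we have O(¬authorize_appeal).
Applying K to premise 5 (O(¬authorize_appeal ⊃ inform_complaint)) and O(¬authorize_appeal) yields O(inform_complaint).
Premise 9 is O(summon_witness ⊃ ¬inform_complaint); contrapositively O(inform_complaint ⊃ ¬summon_witness). Since O(inform_complaint) holds, K gives O(¬summon_witness).
From O(¬summon_witness) and premise 1, O(¬summon_witness ⊃ ¬quarantine_directive), we obtain O(¬quarantine_directive).
Applying K to premise 3 (O(¬quarantine_directive ⊃ ¬redact_minutes)) and O(¬quarantine_directive) yields O(¬redact_minutes).
So O(¬redact_minutes) holds, i.e. redact_minutes is forbidden. None of the other listed options is forbidden under the premises.

redact_minutes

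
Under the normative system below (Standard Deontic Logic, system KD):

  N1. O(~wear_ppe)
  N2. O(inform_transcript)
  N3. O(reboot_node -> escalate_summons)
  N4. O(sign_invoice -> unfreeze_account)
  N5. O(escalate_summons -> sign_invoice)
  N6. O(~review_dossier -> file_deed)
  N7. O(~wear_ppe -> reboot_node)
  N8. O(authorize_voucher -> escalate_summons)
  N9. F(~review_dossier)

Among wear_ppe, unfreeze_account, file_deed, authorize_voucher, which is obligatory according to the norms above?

From premise 1 we have O(~wear_ppe).
With premise 7, O(~wear_ppe -> reboot_node), the K-axiom yields O(reboot_node).
Applying K to premise 3 (O(reboot_node -> escalate_summons)) and O(reboot_node) yields O(escalate_summons).
With premise 5, O(escalate_summons -> sign_invoice), the K-axiom yields O(sign_invoice).
Premise 4 is O(sign_invoice -> unfreeze_account); since O(sign_invoice), deontic closure gives O(unfreeze_account).
So O(unfreeze_account) holds — unfreeze_account is obligatory. None of the other listed options is made obligatory by any chain of premises.

unfreeze_account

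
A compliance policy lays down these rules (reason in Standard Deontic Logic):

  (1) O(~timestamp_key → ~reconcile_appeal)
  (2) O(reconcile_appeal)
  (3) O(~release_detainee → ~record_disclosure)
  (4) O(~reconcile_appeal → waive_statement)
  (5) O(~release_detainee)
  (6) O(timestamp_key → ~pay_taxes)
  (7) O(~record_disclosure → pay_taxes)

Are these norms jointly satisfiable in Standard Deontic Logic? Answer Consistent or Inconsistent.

Inconsistent

Premise 2 states O(reconcile_appeal) outright.
Premise 1, O(~timestamp_key → ~reconcile_appeal), contraposes to O(reconcile_appeal → timestamp_key); with O(reconcile_appeal) we get O(timestamp_key).
With premise 6, O(timestamp_key → ~pay_taxes), the K-axiom yields O(~pay_taxes).
Premise 7 is O(~record_disclosure → pay_taxes); contrapositively O(~pay_taxes → record_disclosure). Since O(~pay_taxes) holds, K gives O(record_disclosure).
The contrapositive of premise 3 (O(~release_detainee → ~record_disclosure)) is O(record_disclosure → release_detainee), and O(record_disclosure) is already established, so O(release_detainee).
But premise 5 directly asserts O(~release_detainee).
We now have both O(release_detainee) and O(~release_detainee) — release_detainee is simultaneously obligatory and forbidden, violating the D-axiom.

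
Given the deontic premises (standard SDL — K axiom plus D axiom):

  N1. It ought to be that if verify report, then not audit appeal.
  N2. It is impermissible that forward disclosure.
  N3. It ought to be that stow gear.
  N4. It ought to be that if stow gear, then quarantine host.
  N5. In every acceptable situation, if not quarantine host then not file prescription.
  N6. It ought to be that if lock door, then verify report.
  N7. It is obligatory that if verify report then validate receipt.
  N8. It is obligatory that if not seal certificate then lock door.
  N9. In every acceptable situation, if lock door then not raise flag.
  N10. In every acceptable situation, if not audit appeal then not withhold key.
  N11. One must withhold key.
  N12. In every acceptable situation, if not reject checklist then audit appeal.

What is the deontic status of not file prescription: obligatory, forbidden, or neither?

Neither

Premise 5 is O(¬quarantine_host → ¬file_prescription), but O(¬quarantine_host) is not derivable from the premises, so it does not yield O(¬file_prescription).
No premise or chain of K-axiom applications forces O(¬file_prescription), and none forces O(file_prescription). So ¬file_prescription is neither obligatory nor forbidden under these norms.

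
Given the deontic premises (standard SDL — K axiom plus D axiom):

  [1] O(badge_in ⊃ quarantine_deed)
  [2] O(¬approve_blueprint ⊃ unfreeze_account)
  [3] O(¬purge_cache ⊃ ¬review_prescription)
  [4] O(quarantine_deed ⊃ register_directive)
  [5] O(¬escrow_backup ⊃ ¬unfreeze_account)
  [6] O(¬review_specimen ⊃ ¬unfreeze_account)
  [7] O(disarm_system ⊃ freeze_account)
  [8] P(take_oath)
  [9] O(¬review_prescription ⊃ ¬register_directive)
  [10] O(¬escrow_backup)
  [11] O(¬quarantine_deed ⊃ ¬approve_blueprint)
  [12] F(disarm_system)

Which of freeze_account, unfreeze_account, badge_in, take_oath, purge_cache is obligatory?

From premise 10 we have O(¬escrow_backup).
With premise 5, O(¬escrow_backup ⊃ ¬unfreeze_account), the K-axiom yields O(¬unfreeze_account).
The contrapositive of premise 2 (O(¬approve_blueprint ⊃ unfreeze_account)) is O(¬unfreeze_account ⊃ approve_blueprint), and O(¬unfreeze_account) is already established, so O(approve_blueprint).
Premise 11 is O(¬quarantine_deed ⊃ ¬approve_blueprint); contrapositively O(approve_blueprint ⊃ quarantine_deed). Since O(approve_blueprint) holds, K gives O(quarantine_deed).
Applying K to premise 4 (O(quarantine_deed ⊃ register_directive)) and O(quarantine_deed) yields O(register_directive).
Premise 9 is O(¬review_prescription ⊃ ¬register_directive); contrapositively O(register_directive ⊃ review_prescription). Since O(register_directive) holds, K gives O(review_prescription).
The contrapositive of premise 3 (O(¬purge_cache ⊃ ¬review_prescription)) is O(review_prescription ⊃ purge_cache), and O(review_prescription) is already established, so O(purge_cache).
So O(purge_cache) holds — purge_cache is obligatory. None of the other listed options is made obligatory by any chain of premises.

purge_cache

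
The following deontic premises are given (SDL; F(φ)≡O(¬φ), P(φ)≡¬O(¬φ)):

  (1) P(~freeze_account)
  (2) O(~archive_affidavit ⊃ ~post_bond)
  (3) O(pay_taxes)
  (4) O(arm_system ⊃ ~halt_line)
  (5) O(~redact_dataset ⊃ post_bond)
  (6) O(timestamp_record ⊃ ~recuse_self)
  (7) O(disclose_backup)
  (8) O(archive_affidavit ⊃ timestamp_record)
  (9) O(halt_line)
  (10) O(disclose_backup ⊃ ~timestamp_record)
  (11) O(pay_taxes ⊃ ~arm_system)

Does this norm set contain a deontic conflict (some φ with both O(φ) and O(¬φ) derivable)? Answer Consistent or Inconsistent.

Consistent

Premise 4 is O(arm_system ⊃ ~halt_line), but O(arm_system) is not derivable from the premises, so it does not yield O(~halt_line).
So O(~halt_line) is not derivable, and the apparent clash with O(halt_line) does not arise.
A world satisfying every obligation exists (e.g. archive_affidavit=false, arm_system=false, disclose_backup=true, freeze_account=false, halt_line=true, pay_taxes=true, post_bond=false, recuse_self=false, redact_dataset=true, timestamp_record=false); no atom is both obligatory and forbidden, so the set is consistent.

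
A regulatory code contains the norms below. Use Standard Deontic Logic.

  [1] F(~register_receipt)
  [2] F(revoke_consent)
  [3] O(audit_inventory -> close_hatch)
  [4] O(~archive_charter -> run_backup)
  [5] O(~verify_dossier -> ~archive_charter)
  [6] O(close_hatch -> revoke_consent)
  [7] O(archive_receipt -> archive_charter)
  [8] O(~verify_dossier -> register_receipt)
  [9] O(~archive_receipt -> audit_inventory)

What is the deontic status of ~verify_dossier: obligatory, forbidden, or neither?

Forbidden

Premise 2 is F(revoke_consent), i.e. O(~revoke_consent).
The contrapositive of premise 6 (O(close_hatch -> revoke_consent)) is O(~revoke_consent -> ~close_hatch), and O(~revoke_consent) is already established, so O(~close_hatch).
The contrapositive of premise 3 (O(audit_inventory -> close_hatch)) is O(~close_hatch -> ~audit_inventory), and O(~close_hatch) is already established, so O(~audit_inventory).
Premise 9 is O(~archive_receipt -> audit_inventory); contrapositively O(~audit_inventory -> archive_receipt). Since O(~audit_inventory) holds, K gives O(archive_receipt).
Premise 7 is O(archive_receipt -> archive_charter); since O(archive_receipt), deontic closure gives O(archive_charter).
Premise 5 is O(~verify_dossier -> ~archive_charter); contrapositively O(archive_charter -> verify_dossier). Since O(archive_charter) holds, K gives O(verify_dossier).
Premises 1, 4, 8 do not contribute to this derivation.
Thus O(verify_dossier), which is F(~verify_dossier): ~verify_dossier is forbidden.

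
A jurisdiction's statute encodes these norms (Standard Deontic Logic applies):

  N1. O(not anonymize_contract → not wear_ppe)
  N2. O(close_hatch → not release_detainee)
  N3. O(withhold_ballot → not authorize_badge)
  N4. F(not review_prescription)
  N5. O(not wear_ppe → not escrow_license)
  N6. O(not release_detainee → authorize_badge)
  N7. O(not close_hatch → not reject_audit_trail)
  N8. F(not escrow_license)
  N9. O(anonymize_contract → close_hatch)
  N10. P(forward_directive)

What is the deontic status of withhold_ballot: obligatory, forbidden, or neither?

Forbidden

F(not escrow_license) at premise 8 means O(escrow_license).
Premise 5 is O(not wear_ppe → not escrow_license); contrapositively O(escrow_license → wear_ppe). Since O(escrow_license) holds, K gives O(wear_ppe).
Premise 1, O(not anonymize_contract → not wear_ppe), contraposes to O(wear_ppe → anonymize_contract); with O(wear_ppe) we get O(anonymize_contract).
With premise 9, O(anonymize_contract → close_hatch), the K-axiom yields O(close_hatch).
Applying K to premise 2 (O(close_hatch → not release_detainee)) and O(close_hatch) yields O(not release_detainee).
Premise 6 is O(not release_detainee → authorize_badge); since O(not release_detainee), deontic closure gives O(authorize_badge).
Premise 3, O(withhold_ballot → not authorize_badge), contraposes to O(authorize_badge → not withhold_ballot); with O(authorize_badge) we get O(not withhold_ballot).
Premises 4, 7, 10 do not contribute to this derivation.
Thus O(not withhold_ballot), which is F(withhold_ballot): withhold_ballot is forbidden.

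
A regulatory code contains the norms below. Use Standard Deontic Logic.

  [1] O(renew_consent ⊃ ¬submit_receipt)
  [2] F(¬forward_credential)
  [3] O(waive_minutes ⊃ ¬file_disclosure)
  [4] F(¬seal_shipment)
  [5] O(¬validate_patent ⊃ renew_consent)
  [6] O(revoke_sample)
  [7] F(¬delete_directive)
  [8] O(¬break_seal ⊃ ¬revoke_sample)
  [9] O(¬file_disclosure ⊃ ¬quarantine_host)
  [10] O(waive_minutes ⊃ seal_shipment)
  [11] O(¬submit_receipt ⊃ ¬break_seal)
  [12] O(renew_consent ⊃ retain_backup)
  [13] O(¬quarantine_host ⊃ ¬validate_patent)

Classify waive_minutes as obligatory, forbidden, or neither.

Forbidden

Premise 6 gives O(revoke_sample).
The contrapositive of premise 8 (O(¬break_seal ⊃ ¬revoke_sample)) is O(revoke_sample ⊃ break_seal), and O(revoke_sample) is already established, so O(break_seal).
Premise 11, O(¬submit_receipt ⊃ ¬break_seal), contraposes to O(break_seal ⊃ submit_receipt); with O(break_seal) we get O(submit_receipt).
Premise 1, O(renew_consent ⊃ ¬submit_receipt), contraposes to O(submit_receipt ⊃ ¬renew_consent); with O(submit_receipt) we get O(¬renew_consent).
The contrapositive of premise 5 (O(¬validate_patent ⊃ renew_consent)) is O(¬renew_consent ⊃ validate_patent), and O(¬renew_consent) is already established, so O(validate_patent).
The contrapositive of premise 13 (O(¬quarantine_host ⊃ ¬validate_patent)) is O(validate_patent ⊃ quarantine_host), and O(validate_patent) is already established, so O(quarantine_host).
Premise 9, O(¬file_disclosure ⊃ ¬quarantine_host), contraposes to O(quarantine_host ⊃ file_disclosure); with O(quarantine_host) we get O(file_disclosure).
Premise 3 is O(waive_minutes ⊃ ¬file_disclosure); contrapositively O(file_disclosure ⊃ ¬waive_minutes). Since O(file_disclosure) holds, K gives O(¬waive_minutes).
Premises 2, 4, 7, 10, 12 do not contribute to this derivation.
Thus O(¬waive_minutes), which is F(waive_minutes): waive_minutes is forbidden.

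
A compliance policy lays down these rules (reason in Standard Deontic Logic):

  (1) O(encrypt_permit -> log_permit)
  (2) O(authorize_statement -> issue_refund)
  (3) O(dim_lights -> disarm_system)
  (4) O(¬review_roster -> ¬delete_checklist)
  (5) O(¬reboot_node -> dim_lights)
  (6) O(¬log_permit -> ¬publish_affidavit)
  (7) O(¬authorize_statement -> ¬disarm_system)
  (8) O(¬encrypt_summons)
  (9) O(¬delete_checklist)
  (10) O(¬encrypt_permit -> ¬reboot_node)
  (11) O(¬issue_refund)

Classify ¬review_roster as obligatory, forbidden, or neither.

Premise 4 is O(¬review_roster -> ¬delete_checklist); even if O(¬delete_checklist) held, inferring O(¬review_roster) would be affirming the consequent — invalid.
No premise or chain of K-axiom applications forces O(¬review_roster), and none forces O(review_roster). So ¬review_roster is neither obligatory nor forbidden under these norms.

Neither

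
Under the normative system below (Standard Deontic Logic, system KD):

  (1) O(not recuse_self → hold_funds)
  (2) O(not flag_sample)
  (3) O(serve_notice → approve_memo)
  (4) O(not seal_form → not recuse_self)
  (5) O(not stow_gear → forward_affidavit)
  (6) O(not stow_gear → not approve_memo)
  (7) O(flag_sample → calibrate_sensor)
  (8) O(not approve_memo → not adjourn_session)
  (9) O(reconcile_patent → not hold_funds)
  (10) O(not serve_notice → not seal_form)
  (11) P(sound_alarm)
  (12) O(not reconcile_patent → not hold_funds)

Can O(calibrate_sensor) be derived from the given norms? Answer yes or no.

Premise 7 is O(flag_sample → calibrate_sensor), but O(flag_sample) is not derivable from the premises, so it does not yield O(calibrate_sensor).
No other premise forces O(calibrate_sensor). An ideal world satisfying every premise can still have calibrate_sensor false, so O(calibrate_sensor) is not derivable.

No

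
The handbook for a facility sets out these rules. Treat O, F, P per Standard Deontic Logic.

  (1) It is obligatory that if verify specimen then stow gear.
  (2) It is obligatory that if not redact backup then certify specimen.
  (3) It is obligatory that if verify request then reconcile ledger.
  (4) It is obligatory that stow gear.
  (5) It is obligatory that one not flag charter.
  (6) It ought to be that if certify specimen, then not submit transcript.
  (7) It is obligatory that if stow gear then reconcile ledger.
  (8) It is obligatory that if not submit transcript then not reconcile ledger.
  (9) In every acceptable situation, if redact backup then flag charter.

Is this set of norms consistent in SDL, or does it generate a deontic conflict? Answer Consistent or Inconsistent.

Inconsistent

Premise 4 gives O(stow_gear).
Applying K to premise 7 (O(stow_gear → reconcile_ledger)) and O(stow_gear) yields O(reconcile_ledger).
Premise 8 is O(¬submit_transcript → ¬reconcile_ledger); contrapositively O(reconcile_ledger → submit_transcript). Since O(reconcile_ledger) holds, K gives O(submit_transcript).
Premise 6, O(certify_specimen → ¬submit_transcript), contraposes to O(submit_transcript → ¬certify_specimen); with O(submit_transcript) we get O(¬certify_specimen).
The contrapositive of premise 2 (O(¬redact_backup → certify_specimen)) is O(¬certify_specimen → redact_backup), and O(¬certify_specimen) is already established, so O(redact_backup).
Applying K to premise 9 (O(redact_backup → flag_charter)) and O(redact_backup) yields O(flag_charter).
However, premise 5 gives O(¬flag_charter).
We now have both O(flag_charter) and O(¬flag_charter) — flag_charter is simultaneously obligatory and forbidden, violating the D-axiom.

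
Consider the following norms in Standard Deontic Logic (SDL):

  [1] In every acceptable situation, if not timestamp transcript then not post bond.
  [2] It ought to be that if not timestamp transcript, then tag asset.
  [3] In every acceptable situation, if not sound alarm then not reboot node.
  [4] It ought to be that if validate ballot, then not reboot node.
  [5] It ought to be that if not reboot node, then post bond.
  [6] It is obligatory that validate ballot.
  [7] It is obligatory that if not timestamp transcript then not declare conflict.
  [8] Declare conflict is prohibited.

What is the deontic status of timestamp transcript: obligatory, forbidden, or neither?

Obligatory

Premise 6 gives O(validate_ballot).
Premise 4 is O(validate_ballot → ¬reboot_node); since O(validate_ballot), deontic closure gives O(¬reboot_node).
Premise 5 is O(¬reboot_node → post_bond); since O(¬reboot_node), deontic closure gives O(post_bond).
Premise 1 is O(¬timestamp_transcript → ¬post_bond); contrapositively O(post_bond → timestamp_transcript). Since O(post_bond) holds, K gives O(timestamp_transcript).
Premises 2, 3, 7, 8 do not contribute to this derivation.
Hence timestamp_transcript is obligatory.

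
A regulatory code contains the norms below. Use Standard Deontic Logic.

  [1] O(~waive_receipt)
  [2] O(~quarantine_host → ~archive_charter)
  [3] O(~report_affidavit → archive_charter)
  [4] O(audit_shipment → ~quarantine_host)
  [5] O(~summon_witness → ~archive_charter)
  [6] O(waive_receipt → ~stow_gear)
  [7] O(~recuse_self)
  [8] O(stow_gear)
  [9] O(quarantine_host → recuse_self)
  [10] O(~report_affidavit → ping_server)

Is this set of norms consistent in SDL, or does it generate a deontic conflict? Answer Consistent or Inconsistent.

Premise 6 is O(waive_receipt → ~stow_gear), but O(waive_receipt) is not derivable from the premises, so it does not yield O(~stow_gear).
So O(~stow_gear) is not derivable, and the apparent clash with O(stow_gear) does not arise.
A world satisfying every obligation exists (e.g. archive_charter=false, audit_shipment=false, ping_server=false, quarantine_host=false, recuse_self=false, report_affidavit=true, stow_gear=true, summon_witness=false, waive_receipt=false); no atom is both obligatory and forbidden, so the set is consistent.

Consistent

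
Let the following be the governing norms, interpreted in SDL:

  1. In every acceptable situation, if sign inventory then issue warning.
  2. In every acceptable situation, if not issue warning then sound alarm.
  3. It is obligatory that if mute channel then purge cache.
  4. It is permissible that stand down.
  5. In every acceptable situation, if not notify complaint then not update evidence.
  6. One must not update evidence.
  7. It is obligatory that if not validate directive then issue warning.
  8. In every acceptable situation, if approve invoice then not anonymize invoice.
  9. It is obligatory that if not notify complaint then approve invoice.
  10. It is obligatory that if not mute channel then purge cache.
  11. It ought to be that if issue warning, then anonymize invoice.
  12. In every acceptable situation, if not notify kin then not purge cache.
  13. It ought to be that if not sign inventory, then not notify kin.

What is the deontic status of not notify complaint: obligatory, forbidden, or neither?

Premises 3 and 10 are O(mute_channel → purge_cache) and O(¬mute_channel → purge_cache); every ideal world satisfies mute_channel or ¬mute_channel, so in either case purge_cache holds — hence O(purge_cache).
Premise 12 is O(¬notify_kin → ¬purge_cache); contrapositively O(purge_cache → notify_kin). Since O(purge_cache) holds, K gives O(notify_kin).
Premise 13, O(¬sign_inventory → ¬notify_kin), contraposes to O(notify_kin → sign_inventory); with O(notify_kin) we get O(sign_inventory).
Applying K to premise 1 (O(sign_inventory → issue_warning)) and O(sign_inventory) yields O(issue_warning).
From O(issue_warning) and premise 11, O(issue_warning → anonymize_invoice), we obtain O(anonymize_invoice).
The contrapositive of premise 8 (O(approve_invoice → ¬anonymize_invoice)) is O(anonymize_invoice → ¬approve_invoice), and O(anonymize_invoice) is already established, so O(¬approve_invoice).
Premise 9, O(¬notify_complaint → approve_invoice), contraposes to O(¬approve_invoice → notify_complaint); with O(¬approve_invoice) we get O(notify_complaint).
Premises 2, 4, 5, 6, 7 do not contribute to this derivation.
Thus O(notify_complaint), which is F(¬notify_complaint): ¬notify_complaint is forbidden.

Forbidden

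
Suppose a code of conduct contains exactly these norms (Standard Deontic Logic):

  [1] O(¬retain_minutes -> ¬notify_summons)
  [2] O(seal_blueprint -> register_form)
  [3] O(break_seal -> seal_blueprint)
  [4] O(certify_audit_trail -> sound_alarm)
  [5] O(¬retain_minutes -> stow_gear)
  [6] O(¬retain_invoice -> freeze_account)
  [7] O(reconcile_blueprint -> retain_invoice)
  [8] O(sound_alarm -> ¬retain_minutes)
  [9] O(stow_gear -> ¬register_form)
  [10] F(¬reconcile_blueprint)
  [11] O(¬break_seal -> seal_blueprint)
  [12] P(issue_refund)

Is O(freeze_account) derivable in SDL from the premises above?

Premise 6 is O(¬retain_invoice -> freeze_account), but O(¬retain_invoice) is not derivable from the premises, so it does not yield O(freeze_account).
No other premise forces O(freeze_account). An ideal world satisfying every premise can still have freeze_account false, so O(freeze_account) is not derivable.

No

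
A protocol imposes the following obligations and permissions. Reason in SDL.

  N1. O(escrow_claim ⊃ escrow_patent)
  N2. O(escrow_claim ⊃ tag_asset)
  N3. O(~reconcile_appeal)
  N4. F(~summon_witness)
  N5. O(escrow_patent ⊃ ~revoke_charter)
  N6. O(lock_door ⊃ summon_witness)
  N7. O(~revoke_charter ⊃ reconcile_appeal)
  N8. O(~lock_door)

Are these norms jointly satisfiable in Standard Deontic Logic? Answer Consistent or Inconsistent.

Premise 6 is O(lock_door ⊃ summon_witness); even if O(summon_witness) held, inferring O(lock_door) would be affirming the consequent — invalid.
So O(lock_door) is not derivable, and the apparent clash with O(~lock_door) does not arise.
A world satisfying every obligation exists (e.g. escrow_claim=false, escrow_patent=false, lock_door=false, reconcile_appeal=false, revoke_charter=true, summon_witness=true, tag_asset=false); no atom is both obligatory and forbidden, so the set is consistent.

Consistent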